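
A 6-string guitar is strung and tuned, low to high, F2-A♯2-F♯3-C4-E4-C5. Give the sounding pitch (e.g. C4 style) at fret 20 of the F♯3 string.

The open F♯3 string plus 20 semitones: F#–G–G#–A–…–C–C#–D.
The walk passes from B into C 2 times, so the octave number goes from 3 to 5.

D5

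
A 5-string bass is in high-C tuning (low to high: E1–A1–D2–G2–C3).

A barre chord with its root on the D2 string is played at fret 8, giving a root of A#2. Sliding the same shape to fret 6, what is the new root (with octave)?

Moving from fret 8 to fret 6 shifts the root by -2 semitones.
A#2 down 2 semitones is G#2.

G#2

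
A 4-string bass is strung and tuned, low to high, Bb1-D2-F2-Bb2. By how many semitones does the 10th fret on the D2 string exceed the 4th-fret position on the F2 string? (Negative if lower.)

3 semitones

D2 at fret 10 → C3 (MIDI 48); F2 at fret 4 → A2 (MIDI 45).
48 − 45 = 3, so the two pitches are 3 semitones apart.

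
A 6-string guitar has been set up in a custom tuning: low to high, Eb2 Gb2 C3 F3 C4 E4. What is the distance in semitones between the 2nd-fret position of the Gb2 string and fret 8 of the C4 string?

24 semitones

Gb2 at fret 2 → Ab2 (MIDI 44); C4 at fret 8 → Ab4 (MIDI 68).
44 − 68 = -24, so the two pitches are 24 semitones apart, with Ab4 the higher.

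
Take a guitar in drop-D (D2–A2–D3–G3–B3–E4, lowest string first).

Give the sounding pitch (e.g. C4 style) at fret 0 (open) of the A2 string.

Fret 0 is the open string itself, so the pitch is just A2.

A2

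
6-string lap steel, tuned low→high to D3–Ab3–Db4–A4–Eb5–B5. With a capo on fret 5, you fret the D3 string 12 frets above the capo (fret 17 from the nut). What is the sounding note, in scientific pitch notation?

The capo raises the open D3 by 5 semitones to G3; fretting 12 more gives D3 + 5 + 12 = D3 + 17 semitones = G4.

G4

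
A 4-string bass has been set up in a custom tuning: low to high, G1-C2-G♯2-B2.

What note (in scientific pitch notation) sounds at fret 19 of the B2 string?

F♯4

Each fret is one semitone, so B2 + 19 = F♯4.
(Equivalently spelled G♭4.)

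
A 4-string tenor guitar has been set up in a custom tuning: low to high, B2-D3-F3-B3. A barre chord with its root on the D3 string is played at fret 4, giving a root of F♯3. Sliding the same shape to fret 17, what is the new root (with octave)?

Moving from fret 4 to fret 17 shifts the root by 13 semitones.
F♯3 up 13 semitones is G4.

G4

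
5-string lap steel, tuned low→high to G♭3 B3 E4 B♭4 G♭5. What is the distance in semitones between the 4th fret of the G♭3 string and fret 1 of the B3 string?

G♭3 at fret 4 → B♭3 (MIDI 58); B3 at fret 1 → C4 (MIDI 60).
58 − 60 = -2, so the two pitches are 2 semitones apart, with C4 the higher.

2 semitones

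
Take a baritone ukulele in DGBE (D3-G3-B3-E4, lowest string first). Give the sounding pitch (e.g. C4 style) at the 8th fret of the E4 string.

C5

Each fret is one semitone, so E4 + 8 = C5.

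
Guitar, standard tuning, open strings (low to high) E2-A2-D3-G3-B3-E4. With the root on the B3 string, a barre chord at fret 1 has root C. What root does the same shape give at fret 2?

C#

Moving from fret 1 to fret 2 shifts the root by 1 semitone.
C up 1 semitone is C#.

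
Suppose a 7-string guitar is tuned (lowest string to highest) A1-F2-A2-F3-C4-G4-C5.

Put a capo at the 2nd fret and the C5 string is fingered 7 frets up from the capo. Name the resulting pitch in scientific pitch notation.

The capo raises the open C5 by 2 semitones to D5; fretting 7 more gives C5 + 2 + 7 = C5 + 9 semitones = A5.

A5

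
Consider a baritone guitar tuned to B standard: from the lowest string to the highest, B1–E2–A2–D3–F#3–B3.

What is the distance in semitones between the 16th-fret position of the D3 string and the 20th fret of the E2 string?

D3 at fret 16 → F#4 (MIDI 66); E2 at fret 20 → C4 (MIDI 60).
66 − 60 = 6, so the two pitches are 6 semitones apart, with F#4 the higher.

6 semitones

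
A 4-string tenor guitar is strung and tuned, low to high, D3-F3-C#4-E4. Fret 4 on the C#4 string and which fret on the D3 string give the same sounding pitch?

Fret 4 on C#4 is MIDI 61 + 4 = 65 (F4). On the D3 string (open MIDI 50), that pitch is 65 − 50 = fret 15.

15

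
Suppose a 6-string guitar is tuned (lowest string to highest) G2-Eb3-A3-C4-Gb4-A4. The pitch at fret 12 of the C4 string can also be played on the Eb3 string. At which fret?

21

C4 at fret 12 is C4 + 12 semitones = C5.
The open Eb3 string is 9 semitones below the open C4, so the same pitch on the Eb3 string lies at fret 12 + 9 = 21.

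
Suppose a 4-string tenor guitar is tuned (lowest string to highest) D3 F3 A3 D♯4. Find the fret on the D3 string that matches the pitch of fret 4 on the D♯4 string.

17

D♯4 at fret 4 is D♯4 + 4 semitones = G4.
The open D3 string is 13 semitones below the open D♯4, so the same pitch on the D3 string lies at fret 4 + 13 = 17.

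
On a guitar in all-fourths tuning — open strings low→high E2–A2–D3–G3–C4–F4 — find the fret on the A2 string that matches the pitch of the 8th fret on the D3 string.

13

D3 at fret 8 is D3 + 8 semitones = A♯3.
The open A2 string is 5 semitones below the open D3, so the same pitch on the A2 string lies at fret 8 + 5 = 13.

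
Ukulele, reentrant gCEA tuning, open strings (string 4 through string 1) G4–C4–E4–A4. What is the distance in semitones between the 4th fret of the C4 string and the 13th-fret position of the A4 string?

18 semitones

C4 at fret 4 → E4 (MIDI 64); A4 at fret 13 → A♯5 (MIDI 82).
64 − 82 = -18, so the two pitches are 18 semitones apart, with A♯5 the higher.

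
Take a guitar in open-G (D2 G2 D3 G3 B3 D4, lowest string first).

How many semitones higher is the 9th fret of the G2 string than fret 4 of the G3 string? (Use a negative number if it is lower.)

-7 semitones

G2 at fret 9 → E3 (MIDI 52); G3 at fret 4 → B3 (MIDI 59).
52 − 59 = -7, so the two pitches are 7 semitones apart.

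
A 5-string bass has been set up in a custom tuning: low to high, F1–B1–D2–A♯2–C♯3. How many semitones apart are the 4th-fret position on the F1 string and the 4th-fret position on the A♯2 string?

17 semitones

F1 at fret 4 → A1 (MIDI 33); A♯2 at fret 4 → D3 (MIDI 50).
33 − 50 = -17, so the two pitches are 17 semitones apart, with D3 the higher.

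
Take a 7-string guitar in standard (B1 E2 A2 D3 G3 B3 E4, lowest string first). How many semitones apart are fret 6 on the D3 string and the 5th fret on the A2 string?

D3 at fret 6 → G#3 (MIDI 56); A2 at fret 5 → D3 (MIDI 50).
56 − 50 = 6, so the two pitches are 6 semitones apart, with G#3 the higher.

6 semitones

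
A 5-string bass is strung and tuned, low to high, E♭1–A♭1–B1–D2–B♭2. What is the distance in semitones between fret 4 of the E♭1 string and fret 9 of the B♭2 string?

E♭1 at fret 4 → G1 (MIDI 31); B♭2 at fret 9 → G3 (MIDI 55).
31 − 55 = -24, so the two pitches are 24 semitones apart, with G3 the higher.

24 semitones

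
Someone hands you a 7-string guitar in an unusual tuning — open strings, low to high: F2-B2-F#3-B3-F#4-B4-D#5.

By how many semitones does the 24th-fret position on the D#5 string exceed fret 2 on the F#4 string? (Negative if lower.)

31 semitones

D#5 at fret 24 → D#7 (MIDI 99); F#4 at fret 2 → G#4 (MIDI 68).
99 − 68 = 31, so the two pitches are 31 semitones apart.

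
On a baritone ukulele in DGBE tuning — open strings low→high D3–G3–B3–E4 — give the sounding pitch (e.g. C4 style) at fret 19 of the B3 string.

F#5

Each fret is one semitone, so B3 + 19 = F#5.
(Equivalently spelled Gb5.)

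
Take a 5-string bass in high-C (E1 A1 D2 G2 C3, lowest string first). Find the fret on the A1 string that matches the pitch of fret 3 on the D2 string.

D2 at fret 3 is D2 + 3 semitones = F2.
The open A1 string is 5 semitones below the open D2, so the same pitch on the A1 string lies at fret 3 + 5 = 8.

8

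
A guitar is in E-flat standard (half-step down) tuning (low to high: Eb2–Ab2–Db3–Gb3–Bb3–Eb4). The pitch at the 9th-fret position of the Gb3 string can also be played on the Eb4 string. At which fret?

Gb3 at fret 9 is Gb3 + 9 semitones = Eb4.
The open Eb4 string is 9 semitones above the open Gb3, so the same pitch on the Eb4 string lies at fret 9 − 9 = 0.

0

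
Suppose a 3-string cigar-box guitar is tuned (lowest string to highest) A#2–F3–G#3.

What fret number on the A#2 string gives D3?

D3 is 4 semitones above the open A#2 (A#–B–C–C#–D), so it sits at fret 4.

4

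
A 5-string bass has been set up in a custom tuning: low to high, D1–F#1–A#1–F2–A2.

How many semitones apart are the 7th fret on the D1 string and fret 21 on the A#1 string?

22 semitones

D1 at fret 7 → A1 (MIDI 33); A#1 at fret 21 → G3 (MIDI 55).
33 − 55 = -22, so the two pitches are 22 semitones apart, with G3 the higher.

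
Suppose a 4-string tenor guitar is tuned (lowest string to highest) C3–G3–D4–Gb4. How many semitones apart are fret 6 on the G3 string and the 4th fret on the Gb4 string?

9 semitones

G3 at fret 6 → Db4 (MIDI 61); Gb4 at fret 4 → Bb4 (MIDI 70).
61 − 70 = -9, so the two pitches are 9 semitones apart, with Bb4 the higher.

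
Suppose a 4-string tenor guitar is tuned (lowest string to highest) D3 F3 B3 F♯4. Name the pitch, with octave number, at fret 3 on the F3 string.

Each fret is one semitone, so F3 + 3 = G♯3.

G♯3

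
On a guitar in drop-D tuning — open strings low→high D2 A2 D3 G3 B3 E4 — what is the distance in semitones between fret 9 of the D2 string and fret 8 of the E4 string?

D2 at fret 9 → B2 (MIDI 47); E4 at fret 8 → C5 (MIDI 72).
47 − 72 = -25, so the two pitches are 25 semitones apart, with C5 the higher.

25 semitones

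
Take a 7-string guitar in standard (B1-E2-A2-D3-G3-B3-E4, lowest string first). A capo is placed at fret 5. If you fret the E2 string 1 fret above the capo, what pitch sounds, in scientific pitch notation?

A#2

The capo raises the open E2 by 5 semitones to A2; fretting 1 more gives E2 + 5 + 1 = E2 + 6 semitones = A#2.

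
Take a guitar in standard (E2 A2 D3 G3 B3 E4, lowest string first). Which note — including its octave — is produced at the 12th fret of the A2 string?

A3

The open A2 string plus 12 semitones: A–A#–B–C–…–G–G#–A.
The walk passes from B into C once, so the octave number goes from 2 to 3.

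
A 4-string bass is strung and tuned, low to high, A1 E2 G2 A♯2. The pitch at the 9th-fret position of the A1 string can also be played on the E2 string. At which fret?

Fret 9 on A1 is MIDI 33 + 9 = 42 (F♯2). On the E2 string (open MIDI 40), that pitch is 42 − 40 = fret 2.

2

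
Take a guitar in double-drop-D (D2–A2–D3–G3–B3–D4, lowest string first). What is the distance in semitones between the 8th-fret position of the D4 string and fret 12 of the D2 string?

20 semitones

D4 at fret 8 → A#4 (MIDI 70); D2 at fret 12 → D3 (MIDI 50).
70 − 50 = 20, so the two pitches are 20 semitones apart, with A#4 the higher.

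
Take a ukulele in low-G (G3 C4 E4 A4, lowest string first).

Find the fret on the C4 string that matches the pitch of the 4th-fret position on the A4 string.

13

A4 at fret 4 is A4 + 4 semitones = C#5.
The open C4 string is 9 semitones below the open A4, so the same pitch on the C4 string lies at fret 4 + 9 = 13.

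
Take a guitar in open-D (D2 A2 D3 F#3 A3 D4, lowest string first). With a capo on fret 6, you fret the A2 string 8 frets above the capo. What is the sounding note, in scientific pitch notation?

B3

The capo raises the open A2 by 6 semitones to D#3; fretting 8 more gives A2 + 6 + 8 = A2 + 14 semitones = B3.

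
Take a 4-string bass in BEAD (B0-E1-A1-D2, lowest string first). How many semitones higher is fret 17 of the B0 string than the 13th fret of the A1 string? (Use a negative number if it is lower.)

B0 at fret 17 → E2 (MIDI 40); A1 at fret 13 → A#2 (MIDI 46).
40 − 46 = -6, so the two pitches are 6 semitones apart.

-6 semitones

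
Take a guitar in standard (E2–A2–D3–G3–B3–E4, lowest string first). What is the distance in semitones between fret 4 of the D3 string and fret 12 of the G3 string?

D3 at fret 4 → F♯3 (MIDI 54); G3 at fret 12 → G4 (MIDI 67).
54 − 67 = -13, so the two pitches are 13 semitones apart, with G4 the higher.

13 semitones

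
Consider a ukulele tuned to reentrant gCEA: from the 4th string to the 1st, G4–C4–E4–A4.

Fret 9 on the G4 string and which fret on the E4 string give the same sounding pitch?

G4 at fret 9 is G4 + 9 semitones = E5.
The open E4 string is 3 semitones below the open G4, so the same pitch on the E4 string lies at fret 9 + 3 = 12.

12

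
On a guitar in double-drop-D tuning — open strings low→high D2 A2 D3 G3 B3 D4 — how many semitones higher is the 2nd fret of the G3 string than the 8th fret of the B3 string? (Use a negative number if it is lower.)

G3 at fret 2 → A3 (MIDI 57); B3 at fret 8 → G4 (MIDI 67).
57 − 67 = -10, so the two pitches are 10 semitones apart.

-10 semitones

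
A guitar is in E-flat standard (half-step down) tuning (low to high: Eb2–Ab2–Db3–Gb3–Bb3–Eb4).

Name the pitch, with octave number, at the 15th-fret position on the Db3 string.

Each fret is one semitone, so Db3 + 15 = E4.

E4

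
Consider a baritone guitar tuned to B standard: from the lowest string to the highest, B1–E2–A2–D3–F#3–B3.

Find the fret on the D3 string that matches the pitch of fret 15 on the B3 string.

24

B3 at fret 15 is B3 + 15 semitones = D5.
The open D3 string is 9 semitones below the open B3, so the same pitch on the D3 string lies at fret 15 + 9 = 24.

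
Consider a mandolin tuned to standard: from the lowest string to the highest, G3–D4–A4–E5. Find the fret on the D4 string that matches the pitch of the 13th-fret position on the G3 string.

Fret 13 on G3 is MIDI 55 + 13 = 68 (G#4). On the D4 string (open MIDI 62), that pitch is 68 − 62 = fret 6.

6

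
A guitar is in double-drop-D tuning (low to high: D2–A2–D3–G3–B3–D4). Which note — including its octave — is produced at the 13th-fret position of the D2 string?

D#3

Each fret is one semitone, so D2 + 13 = D#3.
(Equivalently spelled Eb3.)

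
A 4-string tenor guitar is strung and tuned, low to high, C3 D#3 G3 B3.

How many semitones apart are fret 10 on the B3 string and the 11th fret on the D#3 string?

7 semitones

B3 at fret 10 → A4 (MIDI 69); D#3 at fret 11 → D4 (MIDI 62).
69 − 62 = 7, so the two pitches are 7 semitones apart, with A4 the higher.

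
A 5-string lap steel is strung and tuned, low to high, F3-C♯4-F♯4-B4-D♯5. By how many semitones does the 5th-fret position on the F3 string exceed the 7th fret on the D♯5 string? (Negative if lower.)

-24 semitones

F3 at fret 5 → A♯3 (MIDI 58); D♯5 at fret 7 → A♯5 (MIDI 82).
58 − 82 = -24, so the two pitches are 24 semitones apart.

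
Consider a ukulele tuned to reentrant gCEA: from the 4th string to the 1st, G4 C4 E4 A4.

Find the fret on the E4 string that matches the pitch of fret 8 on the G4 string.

11

G4 at fret 8 is G4 + 8 semitones = D#5.
The open E4 string is 3 semitones below the open G4, so the same pitch on the E4 string lies at fret 8 + 3 = 11.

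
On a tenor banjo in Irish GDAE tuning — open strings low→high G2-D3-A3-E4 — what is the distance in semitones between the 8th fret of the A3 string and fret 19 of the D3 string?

4 semitones

A3 at fret 8 → F4 (MIDI 65); D3 at fret 19 → A4 (MIDI 69).
65 − 69 = -4, so the two pitches are 4 semitones apart, with A4 the higher.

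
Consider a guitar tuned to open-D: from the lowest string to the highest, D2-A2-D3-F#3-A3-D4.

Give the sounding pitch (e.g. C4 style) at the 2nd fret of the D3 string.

Each fret is one semitone, so D3 + 2 = E3.

E3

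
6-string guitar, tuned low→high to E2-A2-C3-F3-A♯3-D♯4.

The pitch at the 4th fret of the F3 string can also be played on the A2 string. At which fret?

12

Fret 4 on F3 is MIDI 53 + 4 = 57 (A3). On the A2 string (open MIDI 45), that pitch is 57 − 45 = fret 12.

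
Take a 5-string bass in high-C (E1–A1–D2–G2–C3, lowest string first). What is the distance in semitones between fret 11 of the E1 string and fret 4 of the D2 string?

E1 at fret 11 → D♯2 (MIDI 39); D2 at fret 4 → F♯2 (MIDI 42).
39 − 42 = -3, so the two pitches are 3 semitones apart, with F♯2 the higher.

3 semitones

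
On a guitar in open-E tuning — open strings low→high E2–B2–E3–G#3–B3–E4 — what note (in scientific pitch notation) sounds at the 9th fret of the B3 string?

G#4

The open B3 string plus 9 semitones: B–C–C#–D–D#–E–F–F#–G–G#.
The walk passes from B into C once, so the octave number goes from 3 to 4.
(Equivalently spelled Ab4.)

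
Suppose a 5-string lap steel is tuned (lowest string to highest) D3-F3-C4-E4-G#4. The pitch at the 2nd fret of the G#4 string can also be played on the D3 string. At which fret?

20

Fret 2 on G#4 is MIDI 68 + 2 = 70 (A#4). On the D3 string (open MIDI 50), that pitch is 70 − 50 = fret 20.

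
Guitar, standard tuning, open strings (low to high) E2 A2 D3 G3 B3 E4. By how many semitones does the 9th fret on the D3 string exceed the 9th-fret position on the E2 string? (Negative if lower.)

10 semitones

D3 at fret 9 → B3 (MIDI 59); E2 at fret 9 → C♯3 (MIDI 49).
59 − 49 = 10, so the two pitches are 10 semitones apart.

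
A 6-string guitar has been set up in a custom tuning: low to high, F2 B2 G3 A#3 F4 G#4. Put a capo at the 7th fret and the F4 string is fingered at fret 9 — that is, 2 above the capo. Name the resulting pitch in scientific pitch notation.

D5

The capo raises the open F4 by 7 semitones to C5; fretting 2 more gives F4 + 7 + 2 = F4 + 9 semitones = D5.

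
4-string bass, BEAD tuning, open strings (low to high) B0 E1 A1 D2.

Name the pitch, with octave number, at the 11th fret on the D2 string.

C#3

The open D2 string plus 11 semitones: D–D#–E–F–…–B–C–C#.
The walk passes from B into C once, so the octave number goes from 2 to 3.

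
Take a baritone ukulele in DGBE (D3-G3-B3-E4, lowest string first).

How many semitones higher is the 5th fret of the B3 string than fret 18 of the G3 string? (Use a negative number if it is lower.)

-9 semitones

B3 at fret 5 → E4 (MIDI 64); G3 at fret 18 → C♯5 (MIDI 73).
64 − 73 = -9, so the two pitches are 9 semitones apart.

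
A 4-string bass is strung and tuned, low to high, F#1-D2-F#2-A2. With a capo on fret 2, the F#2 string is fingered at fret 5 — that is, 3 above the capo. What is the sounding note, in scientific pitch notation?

B2

The capo raises the open F#2 by 2 semitones to G#2; fretting 3 more gives F#2 + 2 + 3 = F#2 + 5 semitones = B2.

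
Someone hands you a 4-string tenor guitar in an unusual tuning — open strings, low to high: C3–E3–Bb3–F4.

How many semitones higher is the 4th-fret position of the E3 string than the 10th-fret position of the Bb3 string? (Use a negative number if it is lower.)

-12 semitones

E3 at fret 4 → Ab3 (MIDI 56); Bb3 at fret 10 → Ab4 (MIDI 68).
56 − 68 = -12, so the two pitches are 12 semitones apart.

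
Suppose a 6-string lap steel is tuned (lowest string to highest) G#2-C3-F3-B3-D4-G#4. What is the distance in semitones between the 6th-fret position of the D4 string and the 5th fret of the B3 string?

D4 at fret 6 → G#4 (MIDI 68); B3 at fret 5 → E4 (MIDI 64).
68 − 64 = 4, so the two pitches are 4 semitones apart, with G#4 the higher.

4 semitones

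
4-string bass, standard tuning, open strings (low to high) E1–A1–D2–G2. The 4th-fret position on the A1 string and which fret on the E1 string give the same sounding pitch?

Fret 4 on A1 is MIDI 33 + 4 = 37 (C♯2). On the E1 string (open MIDI 28), that pitch is 37 − 28 = fret 9.

9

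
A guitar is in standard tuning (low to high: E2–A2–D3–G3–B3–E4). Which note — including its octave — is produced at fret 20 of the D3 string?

A#4

D3 is MIDI 50. Adding 20 gives 70, which is A#4.
(Equivalently spelled Bb4.)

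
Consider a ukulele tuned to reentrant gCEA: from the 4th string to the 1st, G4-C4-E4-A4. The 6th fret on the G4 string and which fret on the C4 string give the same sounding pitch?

Fret 6 on G4 is MIDI 67 + 6 = 73 (C#5). On the C4 string (open MIDI 60), that pitch is 73 − 60 = fret 13.

13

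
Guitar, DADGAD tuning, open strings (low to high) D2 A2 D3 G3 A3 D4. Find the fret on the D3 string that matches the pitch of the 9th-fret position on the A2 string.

Fret 9 on A2 is MIDI 45 + 9 = 54 (F#3). On the D3 string (open MIDI 50), that pitch is 54 − 50 = fret 4.

4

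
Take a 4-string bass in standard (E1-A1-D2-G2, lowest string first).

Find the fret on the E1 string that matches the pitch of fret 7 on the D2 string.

17

D2 at fret 7 is D2 + 7 semitones = A2.
The open E1 string is 10 semitones below the open D2, so the same pitch on the E1 string lies at fret 7 + 10 = 17.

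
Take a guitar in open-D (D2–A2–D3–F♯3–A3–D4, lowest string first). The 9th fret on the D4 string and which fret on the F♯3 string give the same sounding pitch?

17

Fret 9 on D4 is MIDI 62 + 9 = 71 (B4). On the F♯3 string (open MIDI 54), that pitch is 71 − 54 = fret 17.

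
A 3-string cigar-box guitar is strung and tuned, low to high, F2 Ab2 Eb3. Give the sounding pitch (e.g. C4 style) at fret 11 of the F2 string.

E3

The open F2 string plus 11 semitones: F–Gb–G–Ab–…–D–Eb–E.
The walk passes from B into C once, so the octave number goes from 2 to 3.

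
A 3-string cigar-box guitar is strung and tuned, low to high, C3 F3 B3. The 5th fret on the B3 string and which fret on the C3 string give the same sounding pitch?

16

B3 at fret 5 is B3 + 5 semitones = E4.
The open C3 string is 11 semitones below the open B3, so the same pitch on the C3 string lies at fret 5 + 11 = 16.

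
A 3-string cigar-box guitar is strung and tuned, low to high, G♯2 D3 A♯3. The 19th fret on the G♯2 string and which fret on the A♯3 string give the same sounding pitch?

5

G♯2 at fret 19 is G♯2 + 19 semitones = D♯4.
The open A♯3 string is 14 semitones above the open G♯2, so the same pitch on the A♯3 string lies at fret 19 − 14 = 5.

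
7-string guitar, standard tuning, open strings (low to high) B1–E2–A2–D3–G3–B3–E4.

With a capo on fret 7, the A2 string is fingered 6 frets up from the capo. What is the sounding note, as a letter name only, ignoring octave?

A#

The capo raises the open A2 by 7 semitones to E3; fretting 6 more gives A2 + 7 + 6 = A2 + 13 semitones, landing on A#.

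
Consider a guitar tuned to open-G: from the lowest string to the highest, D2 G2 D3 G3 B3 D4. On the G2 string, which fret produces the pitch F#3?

11

F#3 is 11 semitones above the open G2 (G–G#–A–A#–…–E–F–F#), so it sits at fret 11.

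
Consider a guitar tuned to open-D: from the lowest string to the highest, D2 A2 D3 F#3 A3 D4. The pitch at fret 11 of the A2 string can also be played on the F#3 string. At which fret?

2

A2 at fret 11 is A2 + 11 semitones = G#3.
The open F#3 string is 9 semitones above the open A2, so the same pitch on the F#3 string lies at fret 11 − 9 = 2.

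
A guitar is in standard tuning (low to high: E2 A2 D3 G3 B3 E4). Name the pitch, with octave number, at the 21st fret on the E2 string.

C♯4

Each fret is one semitone, so E2 + 21 = C♯4.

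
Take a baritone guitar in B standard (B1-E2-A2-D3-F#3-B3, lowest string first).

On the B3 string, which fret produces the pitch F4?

F4 is 6 semitones above the open B3 (B–C–C#–D–D#–E–F), so it sits at fret 6.

6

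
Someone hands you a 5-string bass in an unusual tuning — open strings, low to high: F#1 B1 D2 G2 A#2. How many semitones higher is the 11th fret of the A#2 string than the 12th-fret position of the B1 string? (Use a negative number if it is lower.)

10 semitones

A#2 at fret 11 → A3 (MIDI 57); B1 at fret 12 → B2 (MIDI 47).
57 − 47 = 10, so the two pitches are 10 semitones apart.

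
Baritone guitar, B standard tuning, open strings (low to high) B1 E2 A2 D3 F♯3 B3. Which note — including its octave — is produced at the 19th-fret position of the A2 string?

A2 is MIDI 45. Adding 19 gives 64, which is E4.

E4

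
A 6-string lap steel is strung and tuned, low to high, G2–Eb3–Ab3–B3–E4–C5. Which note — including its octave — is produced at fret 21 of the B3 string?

Ab5

B3 is MIDI 59. Adding 21 gives 80, which is Ab5.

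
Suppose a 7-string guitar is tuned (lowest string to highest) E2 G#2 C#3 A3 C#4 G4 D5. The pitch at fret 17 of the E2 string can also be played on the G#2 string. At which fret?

E2 at fret 17 is E2 + 17 semitones = A3.
The open G#2 string is 4 semitones above the open E2, so the same pitch on the G#2 string lies at fret 17 − 4 = 13.

13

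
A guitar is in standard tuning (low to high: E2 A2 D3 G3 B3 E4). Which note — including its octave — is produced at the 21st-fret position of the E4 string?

E4 is MIDI 64. Adding 21 gives 85, which is C#6.
(Equivalently spelled Db6.)

C#6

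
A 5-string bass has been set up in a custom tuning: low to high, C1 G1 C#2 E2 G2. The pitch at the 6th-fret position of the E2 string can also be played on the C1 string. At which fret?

E2 at fret 6 is E2 + 6 semitones = A#2.
The open C1 string is 16 semitones below the open E2, so the same pitch on the C1 string lies at fret 6 + 16 = 22.

22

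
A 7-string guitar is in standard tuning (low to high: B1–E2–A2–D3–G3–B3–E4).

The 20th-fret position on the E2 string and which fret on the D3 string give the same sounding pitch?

E2 at fret 20 is E2 + 20 semitones = C4.
The open D3 string is 10 semitones above the open E2, so the same pitch on the D3 string lies at fret 20 − 10 = 10.

10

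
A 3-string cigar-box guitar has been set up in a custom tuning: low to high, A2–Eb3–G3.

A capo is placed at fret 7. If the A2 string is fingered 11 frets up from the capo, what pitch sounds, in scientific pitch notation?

The capo raises the open A2 by 7 semitones to E3; fretting 11 more gives A2 + 7 + 11 = A2 + 18 semitones = Eb4.

Eb4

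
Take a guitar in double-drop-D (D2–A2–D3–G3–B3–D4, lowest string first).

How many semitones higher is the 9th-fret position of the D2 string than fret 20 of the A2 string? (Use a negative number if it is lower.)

D2 at fret 9 → B2 (MIDI 47); A2 at fret 20 → F4 (MIDI 65).
47 − 65 = -18, so the two pitches are 18 semitones apart.

-18 semitones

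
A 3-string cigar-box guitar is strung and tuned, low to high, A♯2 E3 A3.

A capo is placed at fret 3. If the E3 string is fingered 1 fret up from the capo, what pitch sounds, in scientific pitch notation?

G♯3

The capo raises the open E3 by 3 semitones to G3; fretting 1 more gives E3 + 3 + 1 = E3 + 4 semitones = G♯3.
(Also written A♭.)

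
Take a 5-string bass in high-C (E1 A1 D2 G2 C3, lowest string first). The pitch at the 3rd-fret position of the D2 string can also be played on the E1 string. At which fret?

Fret 3 on D2 is MIDI 38 + 3 = 41 (F2). On the E1 string (open MIDI 28), that pitch is 41 − 28 = fret 13.

13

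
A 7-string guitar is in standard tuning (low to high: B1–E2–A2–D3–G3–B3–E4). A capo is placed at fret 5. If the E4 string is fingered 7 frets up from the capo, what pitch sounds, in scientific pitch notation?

The capo raises the open E4 by 5 semitones to A4; fretting 7 more gives E4 + 5 + 7 = E4 + 12 semitones = E5.

E5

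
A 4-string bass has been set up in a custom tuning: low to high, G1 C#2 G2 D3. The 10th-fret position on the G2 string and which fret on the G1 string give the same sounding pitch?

22

G2 at fret 10 is G2 + 10 semitones = F3.
The open G1 string is 12 semitones below the open G2, so the same pitch on the G1 string lies at fret 10 + 12 = 22.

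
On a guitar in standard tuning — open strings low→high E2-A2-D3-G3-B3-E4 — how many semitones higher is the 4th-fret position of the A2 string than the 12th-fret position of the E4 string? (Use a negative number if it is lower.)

A2 at fret 4 → C#3 (MIDI 49); E4 at fret 12 → E5 (MIDI 76).
49 − 76 = -27, so the two pitches are 27 semitones apart.

-27 semitones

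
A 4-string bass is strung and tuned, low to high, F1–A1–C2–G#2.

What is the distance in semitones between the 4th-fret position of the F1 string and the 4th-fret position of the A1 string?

F1 at fret 4 → A1 (MIDI 33); A1 at fret 4 → C#2 (MIDI 37).
33 − 37 = -4, so the two pitches are 4 semitones apart, with C#2 the higher.

4 semitones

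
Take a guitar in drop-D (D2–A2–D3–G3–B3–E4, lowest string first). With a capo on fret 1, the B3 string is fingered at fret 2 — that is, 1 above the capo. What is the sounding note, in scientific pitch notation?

The capo raises the open B3 by 1 semitone to C4; fretting 1 more gives B3 + 1 + 1 = B3 + 2 semitones = C#4.

C#4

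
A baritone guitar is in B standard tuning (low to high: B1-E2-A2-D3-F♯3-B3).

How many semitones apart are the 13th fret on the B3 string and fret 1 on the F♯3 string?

17 semitones

B3 at fret 13 → C5 (MIDI 72); F♯3 at fret 1 → G3 (MIDI 55).
72 − 55 = 17, so the two pitches are 17 semitones apart, with C5 the higher.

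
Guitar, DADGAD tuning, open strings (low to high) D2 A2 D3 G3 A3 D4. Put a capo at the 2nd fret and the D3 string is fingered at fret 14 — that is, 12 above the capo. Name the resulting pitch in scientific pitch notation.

The capo raises the open D3 by 2 semitones to E3; fretting 12 more gives D3 + 2 + 12 = D3 + 14 semitones = E4.

E4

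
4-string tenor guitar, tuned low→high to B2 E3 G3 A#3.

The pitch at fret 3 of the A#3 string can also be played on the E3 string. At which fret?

9

A#3 at fret 3 is A#3 + 3 semitones = C#4.
The open E3 string is 6 semitones below the open A#3, so the same pitch on the E3 string lies at fret 3 + 6 = 9.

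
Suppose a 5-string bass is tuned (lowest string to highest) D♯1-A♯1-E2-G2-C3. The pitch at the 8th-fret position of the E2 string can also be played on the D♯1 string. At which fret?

E2 at fret 8 is E2 + 8 semitones = C3.
The open D♯1 string is 13 semitones below the open E2, so the same pitch on the D♯1 string lies at fret 8 + 13 = 21.

21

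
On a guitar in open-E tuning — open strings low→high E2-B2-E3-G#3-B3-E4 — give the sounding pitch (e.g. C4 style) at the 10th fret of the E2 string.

D3

Each fret is one semitone, so E2 + 10 = D3.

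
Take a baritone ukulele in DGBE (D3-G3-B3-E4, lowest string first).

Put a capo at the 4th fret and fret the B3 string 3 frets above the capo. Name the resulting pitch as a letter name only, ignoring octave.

The capo raises the open B3 by 4 semitones to D♯4; fretting 3 more gives B3 + 4 + 3 = B3 + 7 semitones, landing on F♯.

F♯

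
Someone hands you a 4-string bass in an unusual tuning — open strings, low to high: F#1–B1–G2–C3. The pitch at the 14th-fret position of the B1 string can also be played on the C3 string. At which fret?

1

B1 at fret 14 is B1 + 14 semitones = C#3.
The open C3 string is 13 semitones above the open B1, so the same pitch on the C3 string lies at fret 14 − 13 = 1.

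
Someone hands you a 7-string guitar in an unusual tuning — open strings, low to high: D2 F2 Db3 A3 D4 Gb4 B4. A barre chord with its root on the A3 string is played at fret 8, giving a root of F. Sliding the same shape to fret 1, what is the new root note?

Bb

Moving from fret 8 to fret 1 shifts the root by -7 semitones.
F down 7 semitones is Bb.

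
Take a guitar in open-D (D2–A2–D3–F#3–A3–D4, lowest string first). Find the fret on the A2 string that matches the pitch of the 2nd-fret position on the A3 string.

14

Fret 2 on A3 is MIDI 57 + 2 = 59 (B3). On the A2 string (open MIDI 45), that pitch is 59 − 45 = fret 14.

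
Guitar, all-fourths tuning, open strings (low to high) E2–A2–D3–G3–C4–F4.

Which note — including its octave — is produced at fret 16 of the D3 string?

D3 is MIDI 50. Adding 16 gives 66, which is F#4.
(Equivalently spelled Gb4.)

F#4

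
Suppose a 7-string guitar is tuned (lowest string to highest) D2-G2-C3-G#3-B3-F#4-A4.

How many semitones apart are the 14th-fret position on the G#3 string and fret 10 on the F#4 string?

6 semitones

G#3 at fret 14 → A#4 (MIDI 70); F#4 at fret 10 → E5 (MIDI 76).
70 − 76 = -6, so the two pitches are 6 semitones apart, with E5 the higher.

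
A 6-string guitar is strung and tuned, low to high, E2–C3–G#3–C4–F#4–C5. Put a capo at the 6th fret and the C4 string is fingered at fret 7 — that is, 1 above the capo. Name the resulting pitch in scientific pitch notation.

The capo raises the open C4 by 6 semitones to F#4; fretting 1 more gives C4 + 6 + 1 = C4 + 7 semitones = G4.

G4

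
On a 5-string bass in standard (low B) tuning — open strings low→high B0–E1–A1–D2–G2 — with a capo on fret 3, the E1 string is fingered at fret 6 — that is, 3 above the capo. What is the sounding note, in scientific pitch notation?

The capo raises the open E1 by 3 semitones to G1; fretting 3 more gives E1 + 3 + 3 = E1 + 6 semitones = A♯1.

A♯1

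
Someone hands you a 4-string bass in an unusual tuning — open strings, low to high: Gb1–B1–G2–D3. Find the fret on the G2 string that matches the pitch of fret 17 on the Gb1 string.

4

Gb1 at fret 17 is Gb1 + 17 semitones = B2.
The open G2 string is 13 semitones above the open Gb1, so the same pitch on the G2 string lies at fret 17 − 13 = 4.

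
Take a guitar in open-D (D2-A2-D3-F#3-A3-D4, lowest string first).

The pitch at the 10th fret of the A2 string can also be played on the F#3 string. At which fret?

1

A2 at fret 10 is A2 + 10 semitones = G3.
The open F#3 string is 9 semitones above the open A2, so the same pitch on the F#3 string lies at fret 10 − 9 = 1.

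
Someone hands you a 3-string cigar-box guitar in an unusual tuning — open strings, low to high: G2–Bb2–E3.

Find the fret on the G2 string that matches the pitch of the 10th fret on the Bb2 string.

Bb2 at fret 10 is Bb2 + 10 semitones = Ab3.
The open G2 string is 3 semitones below the open Bb2, so the same pitch on the G2 string lies at fret 10 + 3 = 13.

13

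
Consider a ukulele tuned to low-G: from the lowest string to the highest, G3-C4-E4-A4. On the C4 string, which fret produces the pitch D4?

D4 is 2 semitones above the open C4 (C–C#–D), so it sits at fret 2.

2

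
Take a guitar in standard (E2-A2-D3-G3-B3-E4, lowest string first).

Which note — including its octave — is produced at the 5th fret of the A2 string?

Each fret is one semitone, so A2 + 5 = D3.

D3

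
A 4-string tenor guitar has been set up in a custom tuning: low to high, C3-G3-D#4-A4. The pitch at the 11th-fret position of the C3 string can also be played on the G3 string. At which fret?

C3 at fret 11 is C3 + 11 semitones = B3.
The open G3 string is 7 semitones above the open C3, so the same pitch on the G3 string lies at fret 11 − 7 = 4.

4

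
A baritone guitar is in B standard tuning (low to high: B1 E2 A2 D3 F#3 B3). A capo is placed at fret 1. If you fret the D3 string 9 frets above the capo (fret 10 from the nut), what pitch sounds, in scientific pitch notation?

The capo raises the open D3 by 1 semitone to D#3; fretting 9 more gives D3 + 1 + 9 = D3 + 10 semitones = C4.

C4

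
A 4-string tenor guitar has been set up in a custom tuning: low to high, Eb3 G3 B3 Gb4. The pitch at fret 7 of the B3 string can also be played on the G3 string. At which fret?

11

B3 at fret 7 is B3 + 7 semitones = Gb4.
The open G3 string is 4 semitones below the open B3, so the same pitch on the G3 string lies at fret 7 + 4 = 11.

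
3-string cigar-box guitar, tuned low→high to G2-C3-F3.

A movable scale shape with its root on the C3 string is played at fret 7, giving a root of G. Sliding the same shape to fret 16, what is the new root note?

E

Moving from fret 7 to fret 16 shifts the root by 9 semitones.
G up 9 semitones is E.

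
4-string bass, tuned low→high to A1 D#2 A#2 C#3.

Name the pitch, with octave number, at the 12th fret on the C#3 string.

The open C#3 string plus 12 semitones: C#–D–D#–E–…–B–C–C#.
The walk passes from B into C once, so the octave number goes from 3 to 4.

C#4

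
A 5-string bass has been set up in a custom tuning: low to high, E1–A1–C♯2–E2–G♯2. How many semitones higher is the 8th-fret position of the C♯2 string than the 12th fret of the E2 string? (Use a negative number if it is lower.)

-7 semitones

C♯2 at fret 8 → A2 (MIDI 45); E2 at fret 12 → E3 (MIDI 52).
45 − 52 = -7, so the two pitches are 7 semitones apart.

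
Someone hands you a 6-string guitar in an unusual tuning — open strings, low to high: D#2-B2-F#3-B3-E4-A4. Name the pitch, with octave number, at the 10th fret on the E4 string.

D5

E4 is MIDI 64. Adding 10 gives 74, which is D5.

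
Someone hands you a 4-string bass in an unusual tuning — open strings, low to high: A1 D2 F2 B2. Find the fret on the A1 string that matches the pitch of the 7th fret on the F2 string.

Fret 7 on F2 is MIDI 41 + 7 = 48 (C3). On the A1 string (open MIDI 33), that pitch is 48 − 33 = fret 15.

15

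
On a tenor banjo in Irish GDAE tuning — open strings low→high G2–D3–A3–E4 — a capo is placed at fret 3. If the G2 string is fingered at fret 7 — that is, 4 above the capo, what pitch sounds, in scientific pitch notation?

The capo raises the open G2 by 3 semitones to A♯2; fretting 4 more gives G2 + 3 + 4 = G2 + 7 semitones = D3.

D3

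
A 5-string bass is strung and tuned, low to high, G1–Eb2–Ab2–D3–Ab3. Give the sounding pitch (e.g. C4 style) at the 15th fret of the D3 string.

D3 is MIDI 50. Adding 15 gives 65, which is F4.

F4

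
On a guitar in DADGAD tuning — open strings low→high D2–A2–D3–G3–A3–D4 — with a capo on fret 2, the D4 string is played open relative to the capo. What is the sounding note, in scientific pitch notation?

The capo raises the open D4 by 2 semitones to E4; fretting 0 more gives D4 + 2 + 0 = D4 + 2 semitones = E4.

E4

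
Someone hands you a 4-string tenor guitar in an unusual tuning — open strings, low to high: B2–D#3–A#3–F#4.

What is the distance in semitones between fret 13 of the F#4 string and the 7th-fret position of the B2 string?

F#4 at fret 13 → G5 (MIDI 79); B2 at fret 7 → F#3 (MIDI 54).
79 − 54 = 25, so the two pitches are 25 semitones apart, with G5 the higher.

25 semitones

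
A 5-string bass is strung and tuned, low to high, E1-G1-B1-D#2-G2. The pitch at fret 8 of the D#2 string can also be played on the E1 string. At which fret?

D#2 at fret 8 is D#2 + 8 semitones = B2.
The open E1 string is 11 semitones below the open D#2, so the same pitch on the E1 string lies at fret 8 + 11 = 19.

19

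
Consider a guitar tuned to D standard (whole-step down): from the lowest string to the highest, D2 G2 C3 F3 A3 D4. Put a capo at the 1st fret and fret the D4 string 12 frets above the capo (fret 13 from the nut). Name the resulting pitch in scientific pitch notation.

The capo raises the open D4 by 1 semitone to D#4; fretting 12 more gives D4 + 1 + 12 = D4 + 13 semitones = D#5.
(Also written Eb.)

D#5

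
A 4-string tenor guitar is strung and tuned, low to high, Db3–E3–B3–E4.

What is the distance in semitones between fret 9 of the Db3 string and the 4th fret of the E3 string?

2 semitones

Db3 at fret 9 → Bb3 (MIDI 58); E3 at fret 4 → Ab3 (MIDI 56).
58 − 56 = 2, so the two pitches are 2 semitones apart, with Bb3 the higher.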